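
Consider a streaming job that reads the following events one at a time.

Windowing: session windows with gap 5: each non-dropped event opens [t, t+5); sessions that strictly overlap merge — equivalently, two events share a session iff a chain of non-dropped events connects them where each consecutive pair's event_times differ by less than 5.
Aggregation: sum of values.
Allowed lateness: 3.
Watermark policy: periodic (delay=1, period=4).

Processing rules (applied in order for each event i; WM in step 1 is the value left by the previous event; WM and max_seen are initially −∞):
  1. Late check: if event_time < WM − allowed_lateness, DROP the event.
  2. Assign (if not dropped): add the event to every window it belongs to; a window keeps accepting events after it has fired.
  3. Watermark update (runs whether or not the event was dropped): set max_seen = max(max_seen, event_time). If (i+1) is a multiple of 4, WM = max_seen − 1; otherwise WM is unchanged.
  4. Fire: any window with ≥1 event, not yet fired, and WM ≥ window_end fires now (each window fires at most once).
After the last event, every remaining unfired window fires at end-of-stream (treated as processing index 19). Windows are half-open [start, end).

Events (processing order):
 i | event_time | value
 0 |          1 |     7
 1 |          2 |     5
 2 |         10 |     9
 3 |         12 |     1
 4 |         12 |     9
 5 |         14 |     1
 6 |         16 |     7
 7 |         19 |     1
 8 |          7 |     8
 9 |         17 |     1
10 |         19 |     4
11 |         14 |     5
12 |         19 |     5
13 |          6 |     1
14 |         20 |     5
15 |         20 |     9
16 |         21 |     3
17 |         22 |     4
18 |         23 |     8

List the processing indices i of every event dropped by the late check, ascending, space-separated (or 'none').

i=0 t=1 v=7: → [1,6); WM=−∞
i=1 t=2 v=5: → [1,7); WM=−∞
i=2 t=10 v=9: → [10,15); WM=−∞
i=3 t=12 v=1: → [10,17); WM=11
i=4 t=12 v=9: → [10,17); WM=11
i=5 t=14 v=1: → [10,19); WM=11
i=6 t=16 v=7: → [10,21); WM=11
i=7 t=19 v=1: → [10,24); WM=18
i=8 t=7 v=8: DROP (t<18-3); WM=18
i=9 t=17 v=1: → [10,24); WM=18
i=10 t=19 v=4: → [10,24); WM=18
i=11 t=14 v=5: DROP (t<18-3); WM=18
i=12 t=19 v=5: → [10,24); WM=18
i=13 t=6 v=1: DROP (t<18-3); WM=18
i=14 t=20 v=5: → [10,25); WM=18
i=15 t=20 v=9: → [10,25); WM=19
i=16 t=21 v=3: → [10,26); WM=19
i=17 t=22 v=4: → [10,27); WM=19
i=18 t=23 v=8: → [10,28); WM=19

8 11 13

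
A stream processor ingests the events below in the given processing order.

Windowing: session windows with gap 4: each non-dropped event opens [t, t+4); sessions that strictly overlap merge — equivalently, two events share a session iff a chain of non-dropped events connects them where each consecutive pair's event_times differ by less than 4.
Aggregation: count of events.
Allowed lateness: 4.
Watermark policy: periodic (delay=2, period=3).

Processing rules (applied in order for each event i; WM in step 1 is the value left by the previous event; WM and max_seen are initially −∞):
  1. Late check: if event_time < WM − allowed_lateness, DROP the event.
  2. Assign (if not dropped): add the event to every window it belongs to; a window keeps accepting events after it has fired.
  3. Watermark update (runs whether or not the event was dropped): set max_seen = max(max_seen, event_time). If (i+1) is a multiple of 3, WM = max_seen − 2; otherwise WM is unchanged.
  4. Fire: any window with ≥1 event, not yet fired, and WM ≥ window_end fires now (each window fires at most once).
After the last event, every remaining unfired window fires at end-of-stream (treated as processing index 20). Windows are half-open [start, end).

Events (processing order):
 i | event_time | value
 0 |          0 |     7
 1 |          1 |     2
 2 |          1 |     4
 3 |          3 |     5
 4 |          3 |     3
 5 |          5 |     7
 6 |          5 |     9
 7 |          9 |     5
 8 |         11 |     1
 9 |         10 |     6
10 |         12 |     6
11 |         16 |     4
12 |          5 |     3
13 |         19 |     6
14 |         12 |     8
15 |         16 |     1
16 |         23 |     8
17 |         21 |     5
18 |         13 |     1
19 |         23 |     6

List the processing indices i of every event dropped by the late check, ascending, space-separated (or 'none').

12 18

i=0 t=0 v=7: → [0,4); WM=−∞
i=1 t=1 v=2: → [0,5); WM=−∞
i=2 t=1 v=4: → [0,5); WM=-1
i=3 t=3 v=5: → [0,7); WM=-1
i=4 t=3 v=3: → [0,7); WM=-1
i=5 t=5 v=7: → [0,9); WM=3
i=6 t=5 v=9: → [0,9); WM=3
i=7 t=9 v=5: → [9,13); WM=3
i=8 t=11 v=1: → [9,15); WM=9
i=9 t=10 v=6: → [9,15); WM=9
i=10 t=12 v=6: → [9,16); WM=9
i=11 t=16 v=4: → [16,20); WM=14
i=12 t=5 v=3: DROP (t<14-4); WM=14
i=13 t=19 v=6: → [16,23); WM=14
i=14 t=12 v=8: → [9,16); WM=17
i=15 t=16 v=1: → [16,23); WM=17
i=16 t=23 v=8: → [23,27); WM=17
i=17 t=21 v=5: → [16,27); WM=21
i=18 t=13 v=1: DROP (t<21-4); WM=21
i=19 t=23 v=6: → [16,27); WM=21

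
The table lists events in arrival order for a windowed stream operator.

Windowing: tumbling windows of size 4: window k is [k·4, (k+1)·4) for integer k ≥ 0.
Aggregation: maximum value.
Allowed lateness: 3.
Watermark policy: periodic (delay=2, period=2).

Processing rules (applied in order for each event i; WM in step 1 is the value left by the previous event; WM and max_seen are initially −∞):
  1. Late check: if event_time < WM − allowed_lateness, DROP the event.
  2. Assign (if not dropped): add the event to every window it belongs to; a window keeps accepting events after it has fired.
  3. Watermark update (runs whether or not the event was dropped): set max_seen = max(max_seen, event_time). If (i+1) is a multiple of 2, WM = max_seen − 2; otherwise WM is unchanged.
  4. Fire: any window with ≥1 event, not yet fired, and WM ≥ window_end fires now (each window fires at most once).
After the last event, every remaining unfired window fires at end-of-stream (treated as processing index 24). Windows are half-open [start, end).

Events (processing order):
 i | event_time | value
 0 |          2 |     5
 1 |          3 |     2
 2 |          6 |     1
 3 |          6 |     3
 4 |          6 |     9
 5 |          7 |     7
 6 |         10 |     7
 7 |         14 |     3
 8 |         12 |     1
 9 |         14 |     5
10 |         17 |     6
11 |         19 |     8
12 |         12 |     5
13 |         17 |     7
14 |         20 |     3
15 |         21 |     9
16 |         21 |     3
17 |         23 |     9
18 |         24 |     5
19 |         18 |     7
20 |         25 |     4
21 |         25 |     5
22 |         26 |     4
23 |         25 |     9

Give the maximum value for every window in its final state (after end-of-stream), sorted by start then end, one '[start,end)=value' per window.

i=0 t=2 v=5: → [0,4); WM=−∞
i=1 t=3 v=2: → [0,4); WM=1
i=2 t=6 v=1: → [4,8); WM=1
i=3 t=6 v=3: → [4,8); WM=4; [0,4) fires=5
i=4 t=6 v=9: → [4,8); WM=4
i=5 t=7 v=7: → [4,8); WM=5
i=6 t=10 v=7: → [8,12); WM=5
i=7 t=14 v=3: → [12,16); WM=12; [4,8) fires=9 [8,12) fires=7
i=8 t=12 v=1: → [12,16); WM=12
i=9 t=14 v=5: → [12,16); WM=12
i=10 t=17 v=6: → [16,20); WM=12
i=11 t=19 v=8: → [16,20); WM=17; [12,16) fires=5
i=12 t=12 v=5: DROP (t<17-3); WM=17
i=13 t=17 v=7: → [16,20); WM=17
i=14 t=20 v=3: → [20,24); WM=17
i=15 t=21 v=9: → [20,24); WM=19
i=16 t=21 v=3: → [20,24); WM=19
i=17 t=23 v=9: → [20,24); WM=21; [16,20) fires=8
i=18 t=24 v=5: → [24,28); WM=21
i=19 t=18 v=7: → [16,20); WM=22
i=20 t=25 v=4: → [24,28); WM=22
i=21 t=25 v=5: → [24,28); WM=23
i=22 t=26 v=4: → [24,28); WM=23
i=23 t=25 v=9: → [24,28); WM=24; [20,24) fires=9

[0,4)=5 [4,8)=9 [8,12)=7 [12,16)=5 [16,20)=8 [20,24)=9 [24,28)=9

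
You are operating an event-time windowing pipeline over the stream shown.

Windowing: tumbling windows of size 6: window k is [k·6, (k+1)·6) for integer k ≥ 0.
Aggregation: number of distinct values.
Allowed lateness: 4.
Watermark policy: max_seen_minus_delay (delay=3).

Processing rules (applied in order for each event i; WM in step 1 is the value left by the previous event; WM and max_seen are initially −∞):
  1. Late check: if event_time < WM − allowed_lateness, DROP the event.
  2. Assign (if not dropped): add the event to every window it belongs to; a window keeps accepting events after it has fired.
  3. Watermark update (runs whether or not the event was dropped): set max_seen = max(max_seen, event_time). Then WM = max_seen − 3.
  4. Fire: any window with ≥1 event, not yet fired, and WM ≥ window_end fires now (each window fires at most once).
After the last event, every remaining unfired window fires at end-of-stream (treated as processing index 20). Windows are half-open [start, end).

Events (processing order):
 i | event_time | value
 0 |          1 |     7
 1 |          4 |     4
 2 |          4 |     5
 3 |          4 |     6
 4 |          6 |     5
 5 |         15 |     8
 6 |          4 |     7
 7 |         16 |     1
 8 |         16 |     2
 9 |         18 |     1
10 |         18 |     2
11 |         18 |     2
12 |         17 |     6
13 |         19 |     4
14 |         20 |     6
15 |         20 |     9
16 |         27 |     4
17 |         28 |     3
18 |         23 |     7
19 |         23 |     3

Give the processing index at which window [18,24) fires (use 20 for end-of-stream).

16

i=0 t=1 v=7: → [0,6); WM=-2
i=1 t=4 v=4: → [0,6); WM=1
i=2 t=4 v=5: → [0,6); WM=1
i=3 t=4 v=6: → [0,6); WM=1
i=4 t=6 v=5: → [6,12); WM=3
i=5 t=15 v=8: → [12,18); WM=12; [0,6) fires=4 [6,12) fires=1
i=6 t=4 v=7: DROP (t<12-4); WM=12
i=7 t=16 v=1: → [12,18); WM=13
i=8 t=16 v=2: → [12,18); WM=13
i=9 t=18 v=1: → [18,24); WM=15
i=10 t=18 v=2: → [18,24); WM=15
i=11 t=18 v=2: → [18,24); WM=15
i=12 t=17 v=6: → [12,18); WM=15
i=13 t=19 v=4: → [18,24); WM=16
i=14 t=20 v=6: → [18,24); WM=17
i=15 t=20 v=9: → [18,24); WM=17
i=16 t=27 v=4: → [24,30); WM=24; [12,18) fires=4 [18,24) fires=5
i=17 t=28 v=3: → [24,30); WM=25
i=18 t=23 v=7: → [18,24); WM=25
i=19 t=23 v=3: → [18,24); WM=25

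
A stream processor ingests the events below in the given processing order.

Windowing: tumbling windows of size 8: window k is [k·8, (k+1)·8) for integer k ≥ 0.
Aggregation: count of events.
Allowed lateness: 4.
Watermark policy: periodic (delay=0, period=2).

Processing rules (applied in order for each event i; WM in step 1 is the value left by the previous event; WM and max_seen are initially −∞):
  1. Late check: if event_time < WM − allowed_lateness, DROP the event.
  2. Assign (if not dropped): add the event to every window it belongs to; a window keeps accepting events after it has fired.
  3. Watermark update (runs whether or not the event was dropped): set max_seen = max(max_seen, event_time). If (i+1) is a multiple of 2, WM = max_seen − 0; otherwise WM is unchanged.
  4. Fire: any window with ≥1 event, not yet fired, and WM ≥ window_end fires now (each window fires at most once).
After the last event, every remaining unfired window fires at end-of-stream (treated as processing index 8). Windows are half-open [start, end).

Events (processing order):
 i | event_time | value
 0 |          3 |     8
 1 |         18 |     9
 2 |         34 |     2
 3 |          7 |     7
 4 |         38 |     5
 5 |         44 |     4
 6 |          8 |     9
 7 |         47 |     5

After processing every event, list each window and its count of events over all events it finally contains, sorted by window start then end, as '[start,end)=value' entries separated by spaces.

[0,8)=1 [16,24)=1 [32,40)=2 [40,48)=2

i=0 t=3 v=8: → [0,8); WM=−∞
i=1 t=18 v=9: → [16,24); WM=18; [0,8) fires=1
i=2 t=34 v=2: → [32,40); WM=18
i=3 t=7 v=7: DROP (t<18-4); WM=34; [16,24) fires=1
i=4 t=38 v=5: → [32,40); WM=34
i=5 t=44 v=4: → [40,48); WM=44; [32,40) fires=2
i=6 t=8 v=9: DROP (t<44-4); WM=44
i=7 t=47 v=5: → [40,48); WM=47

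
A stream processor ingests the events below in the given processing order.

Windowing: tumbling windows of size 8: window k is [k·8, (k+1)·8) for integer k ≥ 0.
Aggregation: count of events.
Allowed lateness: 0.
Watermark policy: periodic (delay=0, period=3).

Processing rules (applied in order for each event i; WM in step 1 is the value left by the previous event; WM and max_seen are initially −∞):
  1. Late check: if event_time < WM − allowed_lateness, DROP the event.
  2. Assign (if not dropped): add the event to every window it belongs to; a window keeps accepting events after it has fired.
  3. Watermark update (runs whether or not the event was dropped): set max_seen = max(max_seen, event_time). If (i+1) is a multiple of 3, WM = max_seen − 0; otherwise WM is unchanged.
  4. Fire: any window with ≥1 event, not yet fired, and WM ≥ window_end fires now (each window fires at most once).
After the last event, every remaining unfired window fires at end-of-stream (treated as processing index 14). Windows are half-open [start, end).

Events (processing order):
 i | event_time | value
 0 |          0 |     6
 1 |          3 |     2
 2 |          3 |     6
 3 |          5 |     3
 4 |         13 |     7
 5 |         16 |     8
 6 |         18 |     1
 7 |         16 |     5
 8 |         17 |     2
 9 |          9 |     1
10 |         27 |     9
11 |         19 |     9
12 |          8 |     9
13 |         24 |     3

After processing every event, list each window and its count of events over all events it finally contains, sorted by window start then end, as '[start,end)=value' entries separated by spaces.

[0,8)=4 [8,16)=1 [16,24)=5 [24,32)=1

i=0 t=0 v=6: → [0,8); WM=−∞
i=1 t=3 v=2: → [0,8); WM=−∞
i=2 t=3 v=6: → [0,8); WM=3
i=3 t=5 v=3: → [0,8); WM=3
i=4 t=13 v=7: → [8,16); WM=3
i=5 t=16 v=8: → [16,24); WM=16; [0,8) fires=4 [8,16) fires=1
i=6 t=18 v=1: → [16,24); WM=16
i=7 t=16 v=5: → [16,24); WM=16
i=8 t=17 v=2: → [16,24); WM=18
i=9 t=9 v=1: DROP (t<18-0); WM=18
i=10 t=27 v=9: → [24,32); WM=18
i=11 t=19 v=9: → [16,24); WM=27; [16,24) fires=5
i=12 t=8 v=9: DROP (t<27-0); WM=27
i=13 t=24 v=3: DROP (t<27-0); WM=27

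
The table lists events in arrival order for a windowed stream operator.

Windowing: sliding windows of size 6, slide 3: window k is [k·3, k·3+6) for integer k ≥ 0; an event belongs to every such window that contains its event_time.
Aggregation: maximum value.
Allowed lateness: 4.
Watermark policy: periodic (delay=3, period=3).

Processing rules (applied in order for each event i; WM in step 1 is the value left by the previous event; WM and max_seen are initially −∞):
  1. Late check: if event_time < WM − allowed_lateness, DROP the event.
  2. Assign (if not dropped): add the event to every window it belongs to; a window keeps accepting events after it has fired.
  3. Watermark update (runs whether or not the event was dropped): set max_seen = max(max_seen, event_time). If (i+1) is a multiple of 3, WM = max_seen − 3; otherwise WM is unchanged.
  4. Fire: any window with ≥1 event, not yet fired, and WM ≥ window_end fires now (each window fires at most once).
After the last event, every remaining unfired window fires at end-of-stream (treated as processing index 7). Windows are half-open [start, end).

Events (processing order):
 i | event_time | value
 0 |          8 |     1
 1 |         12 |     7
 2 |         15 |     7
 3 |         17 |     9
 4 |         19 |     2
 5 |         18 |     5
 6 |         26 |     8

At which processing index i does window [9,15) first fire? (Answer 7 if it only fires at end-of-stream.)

5

i=0 t=8 v=1: → [6,12),[3,9); WM=−∞
i=1 t=12 v=7: → [12,18),[9,15); WM=−∞
i=2 t=15 v=7: → [15,21),[12,18); WM=12; [3,9) fires=1 [6,12) fires=1
i=3 t=17 v=9: → [15,21),[12,18); WM=12
i=4 t=19 v=2: → [18,24),[15,21); WM=12
i=5 t=18 v=5: → [18,24),[15,21); WM=16; [9,15) fires=7
i=6 t=26 v=8: → [24,30),[21,27); WM=16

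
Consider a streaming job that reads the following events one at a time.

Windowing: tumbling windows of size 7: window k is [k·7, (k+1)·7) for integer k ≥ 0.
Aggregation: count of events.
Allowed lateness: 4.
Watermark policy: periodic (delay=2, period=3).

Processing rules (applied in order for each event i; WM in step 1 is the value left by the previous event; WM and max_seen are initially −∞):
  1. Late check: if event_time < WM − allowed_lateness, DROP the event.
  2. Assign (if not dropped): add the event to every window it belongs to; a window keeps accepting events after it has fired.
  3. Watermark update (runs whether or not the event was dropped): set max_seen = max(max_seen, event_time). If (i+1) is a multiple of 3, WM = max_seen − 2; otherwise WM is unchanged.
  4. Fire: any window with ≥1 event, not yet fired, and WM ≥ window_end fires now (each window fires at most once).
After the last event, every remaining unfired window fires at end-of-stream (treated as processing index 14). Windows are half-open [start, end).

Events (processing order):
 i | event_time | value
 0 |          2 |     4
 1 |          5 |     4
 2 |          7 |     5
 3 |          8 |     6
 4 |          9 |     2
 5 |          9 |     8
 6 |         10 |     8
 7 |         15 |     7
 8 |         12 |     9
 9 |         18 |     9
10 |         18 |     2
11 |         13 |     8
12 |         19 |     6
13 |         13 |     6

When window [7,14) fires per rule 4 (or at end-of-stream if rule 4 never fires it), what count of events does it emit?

7

i=0 t=2 v=4: → [0,7); WM=−∞
i=1 t=5 v=4: → [0,7); WM=−∞
i=2 t=7 v=5: → [7,14); WM=5
i=3 t=8 v=6: → [7,14); WM=5
i=4 t=9 v=2: → [7,14); WM=5
i=5 t=9 v=8: → [7,14); WM=7; [0,7) fires=2
i=6 t=10 v=8: → [7,14); WM=7
i=7 t=15 v=7: → [14,21); WM=7
i=8 t=12 v=9: → [7,14); WM=13
i=9 t=18 v=9: → [14,21); WM=13
i=10 t=18 v=2: → [14,21); WM=13
i=11 t=13 v=8: → [7,14); WM=16; [7,14) fires=7
i=12 t=19 v=6: → [14,21); WM=16
i=13 t=13 v=6: → [7,14); WM=16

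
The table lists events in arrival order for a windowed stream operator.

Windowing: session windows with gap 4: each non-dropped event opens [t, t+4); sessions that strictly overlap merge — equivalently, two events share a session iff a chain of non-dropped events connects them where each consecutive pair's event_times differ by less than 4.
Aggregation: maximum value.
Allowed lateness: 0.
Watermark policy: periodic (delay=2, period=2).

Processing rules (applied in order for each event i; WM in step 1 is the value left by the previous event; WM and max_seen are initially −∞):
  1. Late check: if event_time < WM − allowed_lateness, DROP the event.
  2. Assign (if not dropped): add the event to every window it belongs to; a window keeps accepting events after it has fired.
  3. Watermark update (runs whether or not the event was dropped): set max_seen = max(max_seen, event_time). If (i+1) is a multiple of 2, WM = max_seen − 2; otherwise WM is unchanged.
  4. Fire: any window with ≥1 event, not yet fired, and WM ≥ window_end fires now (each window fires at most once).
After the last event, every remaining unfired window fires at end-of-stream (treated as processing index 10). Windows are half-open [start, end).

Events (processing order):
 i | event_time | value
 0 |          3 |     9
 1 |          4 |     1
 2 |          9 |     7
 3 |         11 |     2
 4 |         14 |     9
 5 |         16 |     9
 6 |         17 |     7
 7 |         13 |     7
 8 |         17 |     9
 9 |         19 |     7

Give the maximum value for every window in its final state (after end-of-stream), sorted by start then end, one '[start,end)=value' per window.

i=0 t=3 v=9: → [3,7); WM=−∞
i=1 t=4 v=1: → [3,8); WM=2
i=2 t=9 v=7: → [9,13); WM=2
i=3 t=11 v=2: → [9,15); WM=9
i=4 t=14 v=9: → [9,18); WM=9
i=5 t=16 v=9: → [9,20); WM=14
i=6 t=17 v=7: → [9,21); WM=14
i=7 t=13 v=7: DROP (t<14-0); WM=15
i=8 t=17 v=9: → [9,21); WM=15
i=9 t=19 v=7: → [9,23); WM=17

[3,8)=9 [9,23)=9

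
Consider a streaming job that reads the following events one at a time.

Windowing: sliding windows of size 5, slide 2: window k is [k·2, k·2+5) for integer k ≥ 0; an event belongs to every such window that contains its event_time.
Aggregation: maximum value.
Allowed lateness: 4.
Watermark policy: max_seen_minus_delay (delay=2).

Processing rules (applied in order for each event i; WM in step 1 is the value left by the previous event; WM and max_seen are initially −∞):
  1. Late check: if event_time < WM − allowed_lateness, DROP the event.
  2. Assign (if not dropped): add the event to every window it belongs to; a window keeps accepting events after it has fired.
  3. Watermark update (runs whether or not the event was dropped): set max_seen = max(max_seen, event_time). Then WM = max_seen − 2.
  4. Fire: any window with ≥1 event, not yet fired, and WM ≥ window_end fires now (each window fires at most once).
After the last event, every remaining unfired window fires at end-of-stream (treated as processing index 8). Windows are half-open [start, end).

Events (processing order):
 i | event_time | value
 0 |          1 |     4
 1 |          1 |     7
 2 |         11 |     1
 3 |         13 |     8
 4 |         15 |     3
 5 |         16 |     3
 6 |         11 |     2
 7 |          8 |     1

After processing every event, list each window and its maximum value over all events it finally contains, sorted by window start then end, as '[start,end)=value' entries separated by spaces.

[0,5)=7 [8,13)=2 [10,15)=8 [12,17)=8 [14,19)=3 [16,21)=3

i=0 t=1 v=4: → [0,5); WM=-1
i=1 t=1 v=7: → [0,5); WM=-1
i=2 t=11 v=1: → [10,15),[8,13); WM=9; [0,5) fires=7
i=3 t=13 v=8: → [12,17),[10,15); WM=11
i=4 t=15 v=3: → [14,19),[12,17); WM=13; [8,13) fires=1
i=5 t=16 v=3: → [16,21),[14,19),[12,17); WM=14
i=6 t=11 v=2: → [10,15),[8,13); WM=14
i=7 t=8 v=1: DROP (t<14-4); WM=14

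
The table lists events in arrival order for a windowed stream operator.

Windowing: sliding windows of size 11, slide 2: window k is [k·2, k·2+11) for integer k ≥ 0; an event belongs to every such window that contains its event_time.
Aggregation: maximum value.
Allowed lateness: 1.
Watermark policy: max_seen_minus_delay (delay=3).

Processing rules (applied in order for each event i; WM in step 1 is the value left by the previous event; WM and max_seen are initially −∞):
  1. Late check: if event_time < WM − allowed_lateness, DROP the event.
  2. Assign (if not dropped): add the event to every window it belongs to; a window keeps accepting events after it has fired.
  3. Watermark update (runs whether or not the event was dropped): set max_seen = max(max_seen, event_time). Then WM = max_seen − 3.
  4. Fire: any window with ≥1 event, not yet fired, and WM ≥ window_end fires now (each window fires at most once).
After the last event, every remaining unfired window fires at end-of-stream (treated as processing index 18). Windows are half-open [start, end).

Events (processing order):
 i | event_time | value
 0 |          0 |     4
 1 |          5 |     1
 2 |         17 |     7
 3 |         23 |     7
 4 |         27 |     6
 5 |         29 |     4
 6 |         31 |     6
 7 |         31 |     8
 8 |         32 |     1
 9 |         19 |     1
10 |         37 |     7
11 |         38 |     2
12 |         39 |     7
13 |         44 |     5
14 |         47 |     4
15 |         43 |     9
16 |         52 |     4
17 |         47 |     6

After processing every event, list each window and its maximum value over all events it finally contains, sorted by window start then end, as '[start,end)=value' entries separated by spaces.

[0,11)=4 [2,13)=1 [4,15)=1 [8,19)=7 [10,21)=7 [12,23)=7 [14,25)=7 [16,27)=7 [18,29)=7 [20,31)=7 [22,33)=8 [24,35)=8 [26,37)=8 [28,39)=8 [30,41)=8 [32,43)=7 [34,45)=9 [36,47)=9 [38,49)=9 [40,51)=9 [42,53)=9 [44,55)=5 [46,57)=4 [48,59)=4 [50,61)=4 [52,63)=4

i=0 t=0 v=4: → [0,11); WM=-3
i=1 t=5 v=1: → [4,15),[2,13),[0,11); WM=2
i=2 t=17 v=7: → [16,27),[14,25),[12,23),[10,21),[8,19); WM=14; [0,11) fires=4 [2,13) fires=1
i=3 t=23 v=7: → [22,33),[20,31),[18,29),[16,27),[14,25); WM=20; [4,15) fires=1 [8,19) fires=7
i=4 t=27 v=6: → [26,37),[24,35),[22,33),[20,31),[18,29); WM=24; [10,21) fires=7 [12,23) fires=7
i=5 t=29 v=4: → [28,39),[26,37),[24,35),[22,33),[20,31); WM=26; [14,25) fires=7
i=6 t=31 v=6: → [30,41),[28,39),[26,37),[24,35),[22,33); WM=28; [16,27) fires=7
i=7 t=31 v=8: → [30,41),[28,39),[26,37),[24,35),[22,33); WM=28
i=8 t=32 v=1: → [32,43),[30,41),[28,39),[26,37),[24,35),[22,33); WM=29; [18,29) fires=7
i=9 t=19 v=1: DROP (t<29-1); WM=29
i=10 t=37 v=7: → [36,47),[34,45),[32,43),[30,41),[28,39); WM=34; [20,31) fires=7 [22,33) fires=8
i=11 t=38 v=2: → [38,49),[36,47),[34,45),[32,43),[30,41),[28,39); WM=35; [24,35) fires=8
i=12 t=39 v=7: → [38,49),[36,47),[34,45),[32,43),[30,41); WM=36
i=13 t=44 v=5: → [44,55),[42,53),[40,51),[38,49),[36,47),[34,45); WM=41; [26,37) fires=8 [28,39) fires=8 [30,41) fires=8
i=14 t=47 v=4: → [46,57),[44,55),[42,53),[40,51),[38,49); WM=44; [32,43) fires=7
i=15 t=43 v=9: → [42,53),[40,51),[38,49),[36,47),[34,45); WM=44
i=16 t=52 v=4: → [52,63),[50,61),[48,59),[46,57),[44,55),[42,53); WM=49; [34,45) fires=9 [36,47) fires=9 [38,49) fires=9
i=17 t=47 v=6: DROP (t<49-1); WM=49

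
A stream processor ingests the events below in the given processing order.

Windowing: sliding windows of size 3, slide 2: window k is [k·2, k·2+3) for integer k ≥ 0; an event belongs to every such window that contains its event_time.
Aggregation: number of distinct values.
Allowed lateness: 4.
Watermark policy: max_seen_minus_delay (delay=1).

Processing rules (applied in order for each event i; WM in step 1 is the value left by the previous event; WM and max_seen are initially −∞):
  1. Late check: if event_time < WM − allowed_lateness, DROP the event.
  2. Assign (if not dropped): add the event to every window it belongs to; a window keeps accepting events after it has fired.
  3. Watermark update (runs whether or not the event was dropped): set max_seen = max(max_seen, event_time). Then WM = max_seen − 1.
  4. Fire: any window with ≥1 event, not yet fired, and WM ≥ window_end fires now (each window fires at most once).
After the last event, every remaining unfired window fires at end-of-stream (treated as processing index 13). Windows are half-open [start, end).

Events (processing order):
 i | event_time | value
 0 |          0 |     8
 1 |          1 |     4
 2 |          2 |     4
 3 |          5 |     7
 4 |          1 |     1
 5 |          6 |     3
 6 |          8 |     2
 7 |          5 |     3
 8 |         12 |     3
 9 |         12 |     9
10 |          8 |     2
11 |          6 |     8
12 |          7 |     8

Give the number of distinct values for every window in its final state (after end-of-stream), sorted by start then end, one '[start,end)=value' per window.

[0,3)=3 [2,5)=1 [4,7)=2 [6,9)=3 [8,11)=1 [10,13)=2 [12,15)=2

i=0 t=0 v=8: → [0,3); WM=-1
i=1 t=1 v=4: → [0,3); WM=0
i=2 t=2 v=4: → [2,5),[0,3); WM=1
i=3 t=5 v=7: → [4,7); WM=4; [0,3) fires=2
i=4 t=1 v=1: → [0,3); WM=4
i=5 t=6 v=3: → [6,9),[4,7); WM=5; [2,5) fires=1
i=6 t=8 v=2: → [8,11),[6,9); WM=7; [4,7) fires=2
i=7 t=5 v=3: → [4,7); WM=7
i=8 t=12 v=3: → [12,15),[10,13); WM=11; [6,9) fires=2 [8,11) fires=1
i=9 t=12 v=9: → [12,15),[10,13); WM=11
i=10 t=8 v=2: → [8,11),[6,9); WM=11
i=11 t=6 v=8: DROP (t<11-4); WM=11
i=12 t=7 v=8: → [6,9); WM=11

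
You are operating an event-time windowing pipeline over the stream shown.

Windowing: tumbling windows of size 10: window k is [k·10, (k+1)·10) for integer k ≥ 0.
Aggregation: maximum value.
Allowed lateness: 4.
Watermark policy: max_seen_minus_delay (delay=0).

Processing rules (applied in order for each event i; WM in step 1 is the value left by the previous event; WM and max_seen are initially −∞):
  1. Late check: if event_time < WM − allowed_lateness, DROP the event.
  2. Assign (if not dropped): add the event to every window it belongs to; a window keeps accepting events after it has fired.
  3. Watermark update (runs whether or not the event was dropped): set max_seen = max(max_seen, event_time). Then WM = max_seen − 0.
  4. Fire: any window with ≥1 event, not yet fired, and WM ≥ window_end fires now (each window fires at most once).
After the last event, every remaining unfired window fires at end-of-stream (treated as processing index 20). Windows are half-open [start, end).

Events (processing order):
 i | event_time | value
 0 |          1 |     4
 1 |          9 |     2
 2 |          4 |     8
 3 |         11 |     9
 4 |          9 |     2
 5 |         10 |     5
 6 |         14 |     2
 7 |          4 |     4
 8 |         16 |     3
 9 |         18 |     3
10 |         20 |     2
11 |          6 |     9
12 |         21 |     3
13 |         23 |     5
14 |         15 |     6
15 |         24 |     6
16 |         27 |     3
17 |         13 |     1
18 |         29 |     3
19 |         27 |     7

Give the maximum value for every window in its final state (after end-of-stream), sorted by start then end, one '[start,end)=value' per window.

i=0 t=1 v=4: → [0,10); WM=1
i=1 t=9 v=2: → [0,10); WM=9
i=2 t=4 v=8: DROP (t<9-4); WM=9
i=3 t=11 v=9: → [10,20); WM=11; [0,10) fires=4
i=4 t=9 v=2: → [0,10); WM=11
i=5 t=10 v=5: → [10,20); WM=11
i=6 t=14 v=2: → [10,20); WM=14
i=7 t=4 v=4: DROP (t<14-4); WM=14
i=8 t=16 v=3: → [10,20); WM=16
i=9 t=18 v=3: → [10,20); WM=18
i=10 t=20 v=2: → [20,30); WM=20; [10,20) fires=9
i=11 t=6 v=9: DROP (t<20-4); WM=20
i=12 t=21 v=3: → [20,30); WM=21
i=13 t=23 v=5: → [20,30); WM=23
i=14 t=15 v=6: DROP (t<23-4); WM=23
i=15 t=24 v=6: → [20,30); WM=24
i=16 t=27 v=3: → [20,30); WM=27
i=17 t=13 v=1: DROP (t<27-4); WM=27
i=18 t=29 v=3: → [20,30); WM=29
i=19 t=27 v=7: → [20,30); WM=29

[0,10)=4 [10,20)=9 [20,30)=7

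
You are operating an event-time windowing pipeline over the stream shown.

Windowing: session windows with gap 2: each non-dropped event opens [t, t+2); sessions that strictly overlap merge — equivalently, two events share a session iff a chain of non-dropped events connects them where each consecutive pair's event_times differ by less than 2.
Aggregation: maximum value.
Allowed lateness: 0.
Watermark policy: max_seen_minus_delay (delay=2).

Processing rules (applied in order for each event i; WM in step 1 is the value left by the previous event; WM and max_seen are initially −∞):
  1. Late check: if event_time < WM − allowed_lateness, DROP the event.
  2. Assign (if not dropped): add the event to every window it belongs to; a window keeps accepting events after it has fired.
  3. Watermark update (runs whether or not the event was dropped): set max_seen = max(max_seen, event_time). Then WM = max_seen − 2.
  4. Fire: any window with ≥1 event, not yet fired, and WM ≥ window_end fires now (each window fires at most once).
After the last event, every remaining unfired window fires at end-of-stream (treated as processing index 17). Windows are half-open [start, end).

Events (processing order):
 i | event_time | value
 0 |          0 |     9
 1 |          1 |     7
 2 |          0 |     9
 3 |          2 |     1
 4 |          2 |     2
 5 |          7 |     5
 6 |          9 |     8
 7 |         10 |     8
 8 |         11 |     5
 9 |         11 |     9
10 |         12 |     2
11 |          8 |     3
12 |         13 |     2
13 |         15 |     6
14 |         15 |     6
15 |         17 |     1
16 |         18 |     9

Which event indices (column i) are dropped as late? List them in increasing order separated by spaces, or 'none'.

11

i=0 t=0 v=9: → [0,2); WM=-2
i=1 t=1 v=7: → [0,3); WM=-1
i=2 t=0 v=9: → [0,3); WM=-1
i=3 t=2 v=1: → [0,4); WM=0
i=4 t=2 v=2: → [0,4); WM=0
i=5 t=7 v=5: → [7,9); WM=5
i=6 t=9 v=8: → [9,11); WM=7
i=7 t=10 v=8: → [9,12); WM=8
i=8 t=11 v=5: → [9,13); WM=9
i=9 t=11 v=9: → [9,13); WM=9
i=10 t=12 v=2: → [9,14); WM=10
i=11 t=8 v=3: DROP (t<10-0); WM=10
i=12 t=13 v=2: → [9,15); WM=11
i=13 t=15 v=6: → [15,17); WM=13
i=14 t=15 v=6: → [15,17); WM=13
i=15 t=17 v=1: → [17,19); WM=15
i=16 t=18 v=9: → [17,20); WM=16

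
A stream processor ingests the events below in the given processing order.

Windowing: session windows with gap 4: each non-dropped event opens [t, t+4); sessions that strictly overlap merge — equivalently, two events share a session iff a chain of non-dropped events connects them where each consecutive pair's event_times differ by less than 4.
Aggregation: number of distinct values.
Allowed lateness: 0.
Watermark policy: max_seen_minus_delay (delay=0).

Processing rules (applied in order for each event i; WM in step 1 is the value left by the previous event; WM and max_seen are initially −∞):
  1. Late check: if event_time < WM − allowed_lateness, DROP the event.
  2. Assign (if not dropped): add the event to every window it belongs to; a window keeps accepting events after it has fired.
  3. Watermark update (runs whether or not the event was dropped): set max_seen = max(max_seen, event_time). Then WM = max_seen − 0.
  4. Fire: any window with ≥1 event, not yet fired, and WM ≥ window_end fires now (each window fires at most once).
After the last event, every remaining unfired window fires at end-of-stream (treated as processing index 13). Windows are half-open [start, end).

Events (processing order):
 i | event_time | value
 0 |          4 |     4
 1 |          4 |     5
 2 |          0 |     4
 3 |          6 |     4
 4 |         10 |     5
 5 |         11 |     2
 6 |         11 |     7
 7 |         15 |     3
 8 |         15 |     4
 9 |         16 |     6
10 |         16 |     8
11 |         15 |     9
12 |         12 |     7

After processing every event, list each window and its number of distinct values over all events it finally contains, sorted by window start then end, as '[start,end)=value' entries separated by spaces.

i=0 t=4 v=4: → [4,8); WM=4
i=1 t=4 v=5: → [4,8); WM=4
i=2 t=0 v=4: DROP (t<4-0); WM=4
i=3 t=6 v=4: → [4,10); WM=6
i=4 t=10 v=5: → [10,14); WM=10
i=5 t=11 v=2: → [10,15); WM=11
i=6 t=11 v=7: → [10,15); WM=11
i=7 t=15 v=3: → [15,19); WM=15
i=8 t=15 v=4: → [15,19); WM=15
i=9 t=16 v=6: → [15,20); WM=16
i=10 t=16 v=8: → [15,20); WM=16
i=11 t=15 v=9: DROP (t<16-0); WM=16
i=12 t=12 v=7: DROP (t<16-0); WM=16

[4,10)=2 [10,15)=3 [15,20)=4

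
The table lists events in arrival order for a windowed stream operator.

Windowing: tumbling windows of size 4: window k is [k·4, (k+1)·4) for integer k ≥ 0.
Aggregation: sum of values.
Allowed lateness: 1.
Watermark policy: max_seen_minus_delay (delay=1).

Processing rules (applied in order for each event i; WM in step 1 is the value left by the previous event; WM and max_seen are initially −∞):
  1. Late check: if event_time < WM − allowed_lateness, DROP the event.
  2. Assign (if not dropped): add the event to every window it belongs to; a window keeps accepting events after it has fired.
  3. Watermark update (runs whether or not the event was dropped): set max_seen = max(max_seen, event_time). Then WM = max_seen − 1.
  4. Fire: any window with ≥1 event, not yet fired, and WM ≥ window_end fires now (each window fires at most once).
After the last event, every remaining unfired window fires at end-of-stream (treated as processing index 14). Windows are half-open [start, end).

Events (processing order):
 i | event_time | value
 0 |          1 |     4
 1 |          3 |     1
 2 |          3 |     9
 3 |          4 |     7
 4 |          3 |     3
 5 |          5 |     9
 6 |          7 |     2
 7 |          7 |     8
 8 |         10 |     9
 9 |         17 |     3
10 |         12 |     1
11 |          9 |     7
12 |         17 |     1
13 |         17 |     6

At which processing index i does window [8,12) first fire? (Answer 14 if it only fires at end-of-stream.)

i=0 t=1 v=4: → [0,4); WM=0
i=1 t=3 v=1: → [0,4); WM=2
i=2 t=3 v=9: → [0,4); WM=2
i=3 t=4 v=7: → [4,8); WM=3
i=4 t=3 v=3: → [0,4); WM=3
i=5 t=5 v=9: → [4,8); WM=4; [0,4) fires=17
i=6 t=7 v=2: → [4,8); WM=6
i=7 t=7 v=8: → [4,8); WM=6
i=8 t=10 v=9: → [8,12); WM=9; [4,8) fires=26
i=9 t=17 v=3: → [16,20); WM=16; [8,12) fires=9
i=10 t=12 v=1: DROP (t<16-1); WM=16
i=11 t=9 v=7: DROP (t<16-1); WM=16
i=12 t=17 v=1: → [16,20); WM=16
i=13 t=17 v=6: → [16,20); WM=16

9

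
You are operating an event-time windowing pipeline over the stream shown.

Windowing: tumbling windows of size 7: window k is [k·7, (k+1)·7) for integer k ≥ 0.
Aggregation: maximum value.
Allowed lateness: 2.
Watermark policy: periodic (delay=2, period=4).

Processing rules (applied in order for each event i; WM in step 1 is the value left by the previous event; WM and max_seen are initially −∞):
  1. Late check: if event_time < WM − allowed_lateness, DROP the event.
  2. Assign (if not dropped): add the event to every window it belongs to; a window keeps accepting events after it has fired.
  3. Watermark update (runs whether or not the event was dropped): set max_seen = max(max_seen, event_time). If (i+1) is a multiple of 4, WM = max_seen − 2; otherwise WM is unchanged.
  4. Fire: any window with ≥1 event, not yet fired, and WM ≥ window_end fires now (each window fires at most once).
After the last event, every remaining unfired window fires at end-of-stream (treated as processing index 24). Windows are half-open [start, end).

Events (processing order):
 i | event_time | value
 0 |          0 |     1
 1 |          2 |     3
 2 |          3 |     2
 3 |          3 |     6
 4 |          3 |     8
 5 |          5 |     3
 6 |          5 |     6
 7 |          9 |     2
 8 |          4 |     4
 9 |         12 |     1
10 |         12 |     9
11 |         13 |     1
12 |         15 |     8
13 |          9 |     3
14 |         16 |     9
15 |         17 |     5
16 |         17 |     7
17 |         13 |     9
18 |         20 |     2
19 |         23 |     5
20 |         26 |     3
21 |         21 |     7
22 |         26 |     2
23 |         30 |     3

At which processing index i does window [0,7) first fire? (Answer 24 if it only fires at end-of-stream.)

7

i=0 t=0 v=1: → [0,7); WM=−∞
i=1 t=2 v=3: → [0,7); WM=−∞
i=2 t=3 v=2: → [0,7); WM=−∞
i=3 t=3 v=6: → [0,7); WM=1
i=4 t=3 v=8: → [0,7); WM=1
i=5 t=5 v=3: → [0,7); WM=1
i=6 t=5 v=6: → [0,7); WM=1
i=7 t=9 v=2: → [7,14); WM=7; [0,7) fires=8
i=8 t=4 v=4: DROP (t<7-2); WM=7
i=9 t=12 v=1: → [7,14); WM=7
i=10 t=12 v=9: → [7,14); WM=7
i=11 t=13 v=1: → [7,14); WM=11
i=12 t=15 v=8: → [14,21); WM=11
i=13 t=9 v=3: → [7,14); WM=11
i=14 t=16 v=9: → [14,21); WM=11
i=15 t=17 v=5: → [14,21); WM=15; [7,14) fires=9
i=16 t=17 v=7: → [14,21); WM=15
i=17 t=13 v=9: → [7,14); WM=15
i=18 t=20 v=2: → [14,21); WM=15
i=19 t=23 v=5: → [21,28); WM=21; [14,21) fires=9
i=20 t=26 v=3: → [21,28); WM=21
i=21 t=21 v=7: → [21,28); WM=21
i=22 t=26 v=2: → [21,28); WM=21
i=23 t=30 v=3: → [28,35); WM=28; [21,28) fires=7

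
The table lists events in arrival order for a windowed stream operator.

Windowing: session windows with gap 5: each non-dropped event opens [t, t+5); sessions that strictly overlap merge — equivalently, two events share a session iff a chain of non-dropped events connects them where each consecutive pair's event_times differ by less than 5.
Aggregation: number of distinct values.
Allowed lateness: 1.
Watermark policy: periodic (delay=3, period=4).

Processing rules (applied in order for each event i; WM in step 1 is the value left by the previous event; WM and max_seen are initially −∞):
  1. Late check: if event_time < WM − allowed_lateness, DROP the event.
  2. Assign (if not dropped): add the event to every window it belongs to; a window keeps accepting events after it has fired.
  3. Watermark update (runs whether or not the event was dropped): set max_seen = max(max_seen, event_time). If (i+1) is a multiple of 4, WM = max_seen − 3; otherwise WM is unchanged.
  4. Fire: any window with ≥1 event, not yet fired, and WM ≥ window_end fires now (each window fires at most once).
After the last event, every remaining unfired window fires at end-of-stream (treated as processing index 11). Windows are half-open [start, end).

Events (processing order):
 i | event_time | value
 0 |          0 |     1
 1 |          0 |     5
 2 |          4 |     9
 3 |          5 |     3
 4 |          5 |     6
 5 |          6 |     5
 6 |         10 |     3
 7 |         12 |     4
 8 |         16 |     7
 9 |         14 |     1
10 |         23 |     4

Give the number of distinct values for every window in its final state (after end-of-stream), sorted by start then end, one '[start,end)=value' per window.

i=0 t=0 v=1: → [0,5); WM=−∞
i=1 t=0 v=5: → [0,5); WM=−∞
i=2 t=4 v=9: → [0,9); WM=−∞
i=3 t=5 v=3: → [0,10); WM=2
i=4 t=5 v=6: → [0,10); WM=2
i=5 t=6 v=5: → [0,11); WM=2
i=6 t=10 v=3: → [0,15); WM=2
i=7 t=12 v=4: → [0,17); WM=9
i=8 t=16 v=7: → [0,21); WM=9
i=9 t=14 v=1: → [0,21); WM=9
i=10 t=23 v=4: → [23,28); WM=9

[0,21)=7 [23,28)=1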